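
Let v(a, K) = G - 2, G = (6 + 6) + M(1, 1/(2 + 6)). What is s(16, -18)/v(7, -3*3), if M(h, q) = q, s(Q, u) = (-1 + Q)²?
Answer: 200/9 ≈ 22.222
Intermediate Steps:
G = 97/8 (G = (6 + 6) + 1/(2 + 6) = 12 + 1/8 = 12 + ⅛ = 97/8 ≈ 12.125)
v(a, K) = 81/8 (v(a, K) = 97/8 - 2 = 81/8)
s(16, -18)/v(7, -3*3) = (-1 + 16)²/(81/8) = 15²*(8/81) = 225*(8/81) = 200/9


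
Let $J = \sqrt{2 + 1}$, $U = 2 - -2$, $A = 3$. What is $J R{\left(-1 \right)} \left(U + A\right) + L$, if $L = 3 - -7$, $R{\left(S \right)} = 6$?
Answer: $10 + 42 \sqrt{3} \approx 82.746$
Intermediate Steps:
$U = 4$ ($U = 2 + 2 = 4$)
$J = \sqrt{3} \approx 1.732$
$L = 10$ ($L = 3 + 7 = 10$)
$J R{\left(-1 \right)} \left(U + A\right) + L = \sqrt{3} \cdot 6 \left(4 + 3\right) + 10 = \sqrt{3} \cdot 6 \cdot 7 + 10 = \sqrt{3} \cdot 42 + 10 = 42 \sqrt{3} + 10 = 10 + 42 \sqrt{3}$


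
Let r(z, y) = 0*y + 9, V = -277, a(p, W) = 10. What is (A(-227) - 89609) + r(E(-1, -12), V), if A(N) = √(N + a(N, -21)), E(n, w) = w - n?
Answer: -89600 + I*√217 ≈ -89600.0 + 14.731*I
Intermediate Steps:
A(N) = √(10 + N) (A(N) = √(N + 10) = √(10 + N))
r(z, y) = 9 (r(z, y) = 0 + 9 = 9)
(A(-227) - 89609) + r(E(-1, -12), V) = (√(10 - 227) - 89609) + 9 = (√(-217) - 89609) + 9 = (I*√217 - 89609) + 9 = (-89609 + I*√217) + 9 = -89600 + I*√217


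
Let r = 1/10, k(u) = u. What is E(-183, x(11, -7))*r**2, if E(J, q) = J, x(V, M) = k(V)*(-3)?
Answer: -183/100 ≈ -1.8300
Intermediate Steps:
x(V, M) = -3*V (x(V, M) = V*(-3) = -3*V)
r = 1/10 ≈ 0.10000
E(-183, x(11, -7))*r**2 = -183*(1/10)**2 = -183*1/100 = -183/100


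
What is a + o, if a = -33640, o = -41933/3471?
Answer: -116806373/3471 ≈ -33652.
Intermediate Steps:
o = -41933/3471 (o = -41933*1/3471 = -41933/3471 ≈ -12.081)
a + o = -33640 - 41933/3471 = -116806373/3471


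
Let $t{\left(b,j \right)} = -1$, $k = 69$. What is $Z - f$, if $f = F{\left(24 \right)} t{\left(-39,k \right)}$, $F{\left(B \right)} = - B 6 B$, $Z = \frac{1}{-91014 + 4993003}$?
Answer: $- \frac{16941273983}{4901989} \approx -3456.0$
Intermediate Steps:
$Z = \frac{1}{4901989} \approx 2.04 \cdot 10^{-7}$
$F{\left(B \right)} = - 6 B^{2}$ ($F{\left(B \right)} = - 6 B B = - 6 B^{2}$)
$f = 3456$ ($f = - 6 \cdot 24^{2} \left(-1\right) = \left(-6\right) 576 \left(-1\right) = \left(-3456\right) \left(-1\right) = 3456$)
$Z - f = \frac{1}{4901989} - 3456 = - \frac{16941273983}{4901989}$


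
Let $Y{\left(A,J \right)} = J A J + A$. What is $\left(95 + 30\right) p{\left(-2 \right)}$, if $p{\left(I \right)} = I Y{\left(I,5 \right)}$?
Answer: $13000$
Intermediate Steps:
$Y{\left(A,J \right)} = A + A J^{2}$ ($Y{\left(A,J \right)} = A J J + A = A J^{2} + A = A + A J^{2}$)
$p{\left(I \right)} = 26 I^{2}$ ($p{\left(I \right)} = I I \left(1 + 5^{2}\right) = I I \left(1 + 25\right) = I I 26 = I 26 I = 26 I^{2}$)
$\left(95 + 30\right) p{\left(-2 \right)} = \left(95 + 30\right) 26 \left(-2\right)^{2} = 125 \cdot 26 \cdot 4 = 125 \cdot 104 = 13000$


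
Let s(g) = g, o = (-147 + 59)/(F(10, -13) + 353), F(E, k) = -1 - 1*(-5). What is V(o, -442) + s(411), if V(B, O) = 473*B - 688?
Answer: -140513/357 ≈ -393.59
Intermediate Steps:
F(E, k) = 4 (F(E, k) = -1 + 5 = 4)
o = -88/357 (o = (-147 + 59)/(4 + 353) = -88/357 ≈ -0.24650)
V(B, O) = -688 + 473*B
V(o, -442) + s(411) = (-688 + 473*(-88/357)) + 411 = (-688 - 41624/357) + 411 = -287240/357 + 411 = -140513/357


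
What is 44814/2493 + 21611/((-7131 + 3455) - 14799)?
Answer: 258020809/15352725 ≈ 16.806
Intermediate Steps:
44814/2493 + 21611/((-7131 + 3455) - 14799) = 44814*(1/2493) + 21611/(-3676 - 14799) = 14938/831 + 21611/(-18475) = 14938/831 + 21611*(-1/18475) = 14938/831 - 21611/18475 = 258020809/15352725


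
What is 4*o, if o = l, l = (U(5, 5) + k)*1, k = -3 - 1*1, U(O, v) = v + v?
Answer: 24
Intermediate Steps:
U(O, v) = 2*v
k = -4 (k = -3 - 1 = -4)
l = 6 (l = (2*5 - 4)*1 = (10 - 4)*1 = 6*1 = 6)
o = 6
4*o = 4*6 = 24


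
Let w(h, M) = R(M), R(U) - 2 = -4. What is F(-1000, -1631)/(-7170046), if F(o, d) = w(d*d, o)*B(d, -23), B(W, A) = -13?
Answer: -1/275771 ≈ -3.6262e-6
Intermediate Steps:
R(U) = -2 (R(U) = 2 - 4 = -2)
w(h, M) = -2
F(o, d) = 26 (F(o, d) = -2*(-13) = 26)
F(-1000, -1631)/(-7170046) = 26/(-7170046) = 26*(-1/7170046) = -1/275771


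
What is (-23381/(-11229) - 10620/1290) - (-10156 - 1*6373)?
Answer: 7978008380/482847 ≈ 16523.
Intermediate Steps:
(-23381/(-11229) - 10620/1290) - (-10156 - 1*6373) = (-23381*(-1/11229) - 10620*1/1290) - (-10156 - 6373) = (23381/11229 - 354/43) - 1*(-16529) = -2969683/482847 + 16529 = 7978008380/482847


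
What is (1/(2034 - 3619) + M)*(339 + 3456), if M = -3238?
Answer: -3895363329/317 ≈ -1.2288e+7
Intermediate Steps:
(1/(2034 - 3619) + M)*(339 + 3456) = (1/(2034 - 3619) - 3238)*(339 + 3456) = (1/(-1585) - 3238)*3795 = (-1/1585 - 3238)*3795 = -5132231/1585*3795 = -3895363329/317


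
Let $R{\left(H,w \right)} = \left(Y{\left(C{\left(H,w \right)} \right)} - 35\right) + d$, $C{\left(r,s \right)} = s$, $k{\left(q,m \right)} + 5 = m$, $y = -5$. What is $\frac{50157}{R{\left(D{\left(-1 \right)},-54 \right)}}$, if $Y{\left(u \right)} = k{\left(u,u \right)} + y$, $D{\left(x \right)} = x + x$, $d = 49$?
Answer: $- \frac{50157}{50} \approx -1003.1$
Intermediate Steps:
$k{\left(q,m \right)} = -5 + m$
$D{\left(x \right)} = 2 x$
$Y{\left(u \right)} = -10 + u$ ($Y{\left(u \right)} = \left(-5 + u\right) - 5 = -10 + u$)
$R{\left(H,w \right)} = 4 + w$ ($R{\left(H,w \right)} = \left(\left(-10 + w\right) - 35\right) + 49 = \left(-45 + w\right) + 49 = 4 + w$)
$\frac{50157}{R{\left(D{\left(-1 \right)},-54 \right)}} = \frac{50157}{4 - 54} = \frac{50157}{-50} = 50157 \left(- \frac{1}{50}\right) = - \frac{50157}{50}$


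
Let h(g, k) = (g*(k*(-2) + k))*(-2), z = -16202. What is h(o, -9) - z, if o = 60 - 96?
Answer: 16850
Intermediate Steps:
o = -36
h(g, k) = 2*g*k (h(g, k) = (g*(-2*k + k))*(-2) = (g*(-k))*(-2) = -g*k*(-2) = 2*g*k)
h(o, -9) - z = 2*(-36)*(-9) - 1*(-16202) = 648 + 16202 = 16850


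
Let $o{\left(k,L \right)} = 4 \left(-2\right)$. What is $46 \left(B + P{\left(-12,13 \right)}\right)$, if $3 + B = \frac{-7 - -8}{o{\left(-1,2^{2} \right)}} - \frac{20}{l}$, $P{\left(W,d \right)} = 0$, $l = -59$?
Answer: $- \frac{30245}{236} \approx -128.16$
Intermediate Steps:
$o{\left(k,L \right)} = -8$
$B = - \frac{1315}{472}$ ($B = -3 + \left(\frac{-7 - -8}{-8} - \frac{20}{-59}\right) = -3 + \left(\left(-7 + 8\right) \left(- \frac{1}{8}\right) - - \frac{20}{59}\right) = -3 + \left(1 \left(- \frac{1}{8}\right) + \frac{20}{59}\right) = -3 + \left(- \frac{1}{8} + \frac{20}{59}\right) = -3 + \frac{101}{472} = - \frac{1315}{472} \approx -2.786$)
$46 \left(B + P{\left(-12,13 \right)}\right) = 46 \left(- \frac{1315}{472} + 0\right) = 46 \left(- \frac{1315}{472}\right) = - \frac{30245}{236}$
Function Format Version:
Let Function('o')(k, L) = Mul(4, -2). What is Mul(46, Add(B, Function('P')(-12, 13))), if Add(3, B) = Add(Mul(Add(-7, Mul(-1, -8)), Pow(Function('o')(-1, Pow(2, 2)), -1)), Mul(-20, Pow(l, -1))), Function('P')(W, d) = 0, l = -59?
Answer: Rational(-30245, 236) ≈ -128.16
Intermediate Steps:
Function('o')(k, L) = -8
B = Rational(-1315, 472) (B = Add(-3, Add(Mul(Add(-7, Mul(-1, -8)), Pow(-8, -1)), Mul(-20, Pow(-59, -1)))) = Add(-3, Add(Mul(Add(-7, 8), Rational(-1, 8)), Mul(-20, Rational(-1, 59)))) = Add(-3, Add(Mul(1, Rational(-1, 8)), Rational(20, 59))) = Add(-3, Add(Rational(-1, 8), Rational(20, 59))) = Add(-3, Rational(101, 472)) = Rational(-1315, 472) ≈ -2.7860)
Mul(46, Add(B, Function('P')(-12, 13))) = Mul(46, Add(Rational(-1315, 472), 0)) = Mul(46, Rational(-1315, 472)) = Rational(-30245, 236)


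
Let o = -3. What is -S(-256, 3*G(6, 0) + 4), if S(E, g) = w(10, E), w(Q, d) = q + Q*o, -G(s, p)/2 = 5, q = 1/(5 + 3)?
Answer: 239/8 ≈ 29.875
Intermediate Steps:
q = ⅛ (q = 1/8 = ⅛ ≈ 0.12500)
G(s, p) = -10 (G(s, p) = -2*5 = -10)
w(Q, d) = ⅛ - 3*Q (w(Q, d) = ⅛ + Q*(-3) = ⅛ - 3*Q)
S(E, g) = -239/8 (S(E, g) = ⅛ - 3*10 = ⅛ - 30 = -239/8)
-S(-256, 3*G(6, 0) + 4) = -1*(-239/8) = 239/8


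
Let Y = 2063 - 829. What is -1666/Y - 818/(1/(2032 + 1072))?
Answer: -1566608257/617 ≈ -2.5391e+6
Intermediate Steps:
Y = 1234
-1666/Y - 818/(1/(2032 + 1072)) = -1666/1234 - 818/(1/(2032 + 1072)) = -1666*1/1234 - 818/(1/3104) = -833/617 - 818/1/3104 = -833/617 - 818*3104 = -833/617 - 2539072 = -1566608257/617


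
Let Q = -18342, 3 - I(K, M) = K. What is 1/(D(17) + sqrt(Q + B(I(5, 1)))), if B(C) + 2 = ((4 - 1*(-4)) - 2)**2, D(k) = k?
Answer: 17/18597 - 2*I*sqrt(4577)/18597 ≈ 0.00091413 - 0.0072757*I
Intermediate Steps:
I(K, M) = 3 - K
B(C) = 34 (B(C) = -2 + ((4 - 1*(-4)) - 2)**2 = -2 + ((4 + 4) - 2)**2 = -2 + (8 - 2)**2 = -2 + 6**2 = -2 + 36 = 34)
1/(D(17) + sqrt(Q + B(I(5, 1)))) = 1/(17 + sqrt(-18342 + 34)) = 1/(17 + sqrt(-18308)) = 1/(17 + 2*I*sqrt(4577))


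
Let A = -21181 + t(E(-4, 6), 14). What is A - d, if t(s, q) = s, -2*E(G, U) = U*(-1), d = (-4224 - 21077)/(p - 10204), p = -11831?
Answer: -466682531/22035 ≈ -21179.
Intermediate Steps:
d = 25301/22035 (d = (-4224 - 21077)/(-11831 - 10204) = -25301/(-22035) = -25301*(-1/22035) = 25301/22035 ≈ 1.1482)
E(G, U) = U/2 (E(G, U) = -U*(-1)/2 = -(-1)*U/2 = U/2)
A = -21178 (A = -21181 + (1/2)*6 = -21181 + 3 = -21178)
A - d = -21178 - 1*25301/22035 = -21178 - 25301/22035 = -466682531/22035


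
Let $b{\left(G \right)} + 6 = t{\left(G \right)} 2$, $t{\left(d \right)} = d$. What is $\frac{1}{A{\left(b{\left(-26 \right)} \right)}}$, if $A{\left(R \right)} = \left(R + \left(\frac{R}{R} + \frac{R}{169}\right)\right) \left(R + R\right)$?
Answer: $\frac{169}{1124156} \approx 0.00015034$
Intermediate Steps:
$b{\left(G \right)} = -6 + 2 G$ ($b{\left(G \right)} = -6 + G 2 = -6 + 2 G$)
$A{\left(R \right)} = 2 R \left(1 + \frac{170 R}{169}\right)$ ($A{\left(R \right)} = \left(R + \left(1 + R \frac{1}{169}\right)\right) 2 R = \left(R + \left(1 + \frac{R}{169}\right)\right) 2 R = \left(1 + \frac{170 R}{169}\right) 2 R = 2 R \left(1 + \frac{170 R}{169}\right)$)
$\frac{1}{A{\left(b{\left(-26 \right)} \right)}} = \frac{1}{\frac{2}{169} \left(-6 + 2 \left(-26\right)\right) \left(169 + 170 \left(-6 + 2 \left(-26\right)\right)\right)} = \frac{1}{\frac{2}{169} \left(-6 - 52\right) \left(169 + 170 \left(-6 - 52\right)\right)} = \frac{1}{\frac{2}{169} \left(-58\right) \left(169 + 170 \left(-58\right)\right)} = \frac{1}{\frac{2}{169} \left(-58\right) \left(169 - 9860\right)} = \frac{1}{\frac{2}{169} \left(-58\right) \left(-9691\right)} = \frac{1}{\frac{1124156}{169}} = \frac{169}{1124156}$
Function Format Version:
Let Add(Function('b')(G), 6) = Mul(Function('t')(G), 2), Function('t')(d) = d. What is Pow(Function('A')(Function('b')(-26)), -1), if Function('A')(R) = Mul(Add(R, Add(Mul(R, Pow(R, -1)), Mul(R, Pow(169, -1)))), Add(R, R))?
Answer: Rational(169, 1124156) ≈ 0.00015034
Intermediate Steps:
Function('b')(G) = Add(-6, Mul(2, G)) (Function('b')(G) = Add(-6, Mul(G, 2)) = Add(-6, Mul(2, G)))
Function('A')(R) = Mul(2, R, Add(1, Mul(Rational(170, 169), R))) (Function('A')(R) = Mul(Add(R, Add(1, Mul(R, Rational(1, 169)))), Mul(2, R)) = Mul(Add(R, Add(1, Mul(Rational(1, 169), R))), Mul(2, R)) = Mul(Add(1, Mul(Rational(170, 169), R)), Mul(2, R)) = Mul(2, R, Add(1, Mul(Rational(170, 169), R))))
Pow(Function('A')(Function('b')(-26)), -1) = Pow(Mul(Rational(2, 169), Add(-6, Mul(2, -26)), Add(169, Mul(170, Add(-6, Mul(2, -26))))), -1) = Pow(Mul(Rational(2, 169), Add(-6, -52), Add(169, Mul(170, Add(-6, -52)))), -1) = Pow(Mul(Rational(2, 169), -58, Add(169, Mul(170, -58))), -1) = Pow(Mul(Rational(2, 169), -58, Add(169, -9860)), -1) = Pow(Mul(Rational(2, 169), -58, -9691), -1) = Pow(Rational(1124156, 169), -1) = Rational(169, 1124156)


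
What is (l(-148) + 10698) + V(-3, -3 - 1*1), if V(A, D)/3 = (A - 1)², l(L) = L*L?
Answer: 32650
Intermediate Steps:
l(L) = L²
V(A, D) = 3*(-1 + A)² (V(A, D) = 3*(A - 1)² = 3*(-1 + A)²)
(l(-148) + 10698) + V(-3, -3 - 1*1) = ((-148)² + 10698) + 3*(-1 - 3)² = (21904 + 10698) + 3*(-4)² = 32602 + 3*16 = 32602 + 48 = 32650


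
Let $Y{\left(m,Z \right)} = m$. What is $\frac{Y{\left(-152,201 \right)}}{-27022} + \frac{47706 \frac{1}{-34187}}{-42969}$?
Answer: $\frac{37429042398}{6615801677911} \approx 0.0056575$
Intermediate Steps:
$\frac{Y{\left(-152,201 \right)}}{-27022} + \frac{47706 \frac{1}{-34187}}{-42969} = - \frac{152}{-27022} + \frac{47706 \frac{1}{-34187}}{-42969} = \left(-152\right) \left(- \frac{1}{27022}\right) + 47706 \left(- \frac{1}{34187}\right) \left(- \frac{1}{42969}\right) = \frac{76}{13511} - - \frac{15902}{489660401} = \frac{76}{13511} + \frac{15902}{489660401} = \frac{37429042398}{6615801677911}$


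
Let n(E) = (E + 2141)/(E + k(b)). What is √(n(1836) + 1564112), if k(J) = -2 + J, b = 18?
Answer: √1341190342663/926 ≈ 1250.6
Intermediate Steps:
n(E) = (2141 + E)/(16 + E) (n(E) = (E + 2141)/(E + (-2 + 18)) = (2141 + E)/(E + 16) = (2141 + E)/(16 + E))
√(n(1836) + 1564112) = √((2141 + 1836)/(16 + 1836) + 1564112) = √(3977/1852 + 1564112) = √(2896739401/1852) = √1341190342663/926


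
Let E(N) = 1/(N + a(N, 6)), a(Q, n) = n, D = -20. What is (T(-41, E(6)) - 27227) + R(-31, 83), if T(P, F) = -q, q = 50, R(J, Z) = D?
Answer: -27297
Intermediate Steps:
R(J, Z) = -20
E(N) = 1/(6 + N) (E(N) = 1/(N + 6) = 1/(6 + N))
T(P, F) = -50 (T(P, F) = -1*50 = -50)
(T(-41, E(6)) - 27227) + R(-31, 83) = (-50 - 27227) - 20 = -27277 - 20 = -27297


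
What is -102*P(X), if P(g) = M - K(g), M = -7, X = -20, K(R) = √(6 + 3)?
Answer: 1020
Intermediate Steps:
K(R) = 3 (K(R) = √9 = 3)
P(g) = -10 (P(g) = -7 - 1*3 = -7 - 3 = -10)
-102*P(X) = -102*(-10) = 1020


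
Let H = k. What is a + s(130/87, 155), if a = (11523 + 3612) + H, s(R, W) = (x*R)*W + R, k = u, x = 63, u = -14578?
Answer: 1318039/87 ≈ 15150.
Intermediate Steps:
k = -14578
H = -14578
s(R, W) = R + 63*R*W (s(R, W) = (63*R)*W + R = 63*R*W + R = R + 63*R*W)
a = 557 (a = (11523 + 3612) - 14578 = 15135 - 14578 = 557)
a + s(130/87, 155) = 557 + (130/87)*(1 + 63*155) = 557 + (130*(1/87))*(1 + 9765) = 557 + (130/87)*9766 = 557 + 1269580/87 = 1318039/87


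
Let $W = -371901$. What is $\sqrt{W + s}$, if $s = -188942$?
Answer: $i \sqrt{560843} \approx 748.89 i$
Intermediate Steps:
$\sqrt{W + s} = \sqrt{-371901 - 188942} = \sqrt{-560843} = i \sqrt{560843}$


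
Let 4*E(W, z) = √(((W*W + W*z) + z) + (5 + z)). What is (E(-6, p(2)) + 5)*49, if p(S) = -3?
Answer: 245 + 49*√53/4 ≈ 334.18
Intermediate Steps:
E(W, z) = √(5 + W² + 2*z + W*z)/4 (E(W, z) = √(((W*W + W*z) + z) + (5 + z))/4 = √(((W² + W*z) + z) + (5 + z))/4 = √((z + W² + W*z) + (5 + z))/4 = √(5 + W² + 2*z + W*z)/4)
(E(-6, p(2)) + 5)*49 = (√(5 + (-6)² + 2*(-3) - 6*(-3))/4 + 5)*49 = (√(5 + 36 - 6 + 18)/4 + 5)*49 = (√53/4 + 5)*49 = (5 + √53/4)*49 = 245 + 49*√53/4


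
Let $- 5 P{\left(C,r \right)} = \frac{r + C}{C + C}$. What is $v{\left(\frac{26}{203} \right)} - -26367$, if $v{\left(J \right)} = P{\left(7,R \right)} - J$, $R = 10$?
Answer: $\frac{53524257}{2030} \approx 26367.0$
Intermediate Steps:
$P{\left(C,r \right)} = - \frac{C + r}{10 C}$ ($P{\left(C,r \right)} = - \frac{\left(r + C\right) \frac{1}{C + C}}{5} = - \frac{\left(C + r\right) \frac{1}{2 C}}{5} = - \frac{\frac{1}{2} \frac{1}{C} \left(C + r\right)}{5} = - \frac{C + r}{10 C}$)
$v{\left(J \right)} = - \frac{17}{70} - J$ ($v{\left(J \right)} = \frac{\left(-1\right) 7 - 10}{10 \cdot 7} - J = \frac{1}{10} \cdot \frac{1}{7} \left(-7 - 10\right) - J = \frac{1}{10} \cdot \frac{1}{7} \left(-17\right) - J = - \frac{17}{70} - J$)
$v{\left(\frac{26}{203} \right)} - -26367 = \left(- \frac{17}{70} - \frac{26}{203}\right) - -26367 = \left(- \frac{17}{70} - 26 \cdot \frac{1}{203}\right) + 26367 = \left(- \frac{17}{70} - \frac{26}{203}\right) + 26367 = - \frac{753}{2030} + 26367 = \frac{53524257}{2030}$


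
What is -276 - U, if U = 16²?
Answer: -532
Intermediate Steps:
U = 256
-276 - U = -276 - 1*256 = -276 - 256 = -532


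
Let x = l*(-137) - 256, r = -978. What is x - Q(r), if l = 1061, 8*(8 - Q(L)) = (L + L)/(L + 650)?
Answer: -95526887/656 ≈ -1.4562e+5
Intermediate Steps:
Q(L) = 8 - L/(4*(650 + L)) (Q(L) = 8 - (L + L)/(8*(L + 650)) = 8 - 2*L/(8*(650 + L)) = 8 - L/(4*(650 + L)))
x = -145613 (x = 1061*(-137) - 256 = -145357 - 256 = -145613)
x - Q(r) = -145613 - (20800 + 31*(-978))/(4*(650 - 978)) = -145613 - (20800 - 30318)/(4*(-328)) = -145613 - (-1)*(-9518)/(4*328) = -145613 - 1*4759/656 = -145613 - 4759/656 = -95526887/656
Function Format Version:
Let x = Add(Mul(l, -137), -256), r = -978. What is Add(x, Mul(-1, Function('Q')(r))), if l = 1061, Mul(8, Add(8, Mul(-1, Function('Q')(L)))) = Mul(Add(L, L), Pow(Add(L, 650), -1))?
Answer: Rational(-95526887, 656) ≈ -1.4562e+5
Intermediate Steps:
Function('Q')(L) = Add(8, Mul(Rational(-1, 4), L, Pow(Add(650, L), -1))) (Function('Q')(L) = Add(8, Mul(Rational(-1, 8), Mul(Add(L, L), Pow(Add(L, 650), -1)))) = Add(8, Mul(Rational(-1, 8), Mul(Mul(2, L), Pow(Add(650, L), -1)))) = Add(8, Mul(Rational(-1, 8), Mul(2, L, Pow(Add(650, L), -1)))) = Add(8, Mul(Rational(-1, 4), L, Pow(Add(650, L), -1))))
x = -145613 (x = Add(Mul(1061, -137), -256) = Add(-145357, -256) = -145613)
Add(x, Mul(-1, Function('Q')(r))) = Add(-145613, Mul(-1, Mul(Rational(1, 4), Pow(Add(650, -978), -1), Add(20800, Mul(31, -978))))) = Add(-145613, Mul(-1, Mul(Rational(1, 4), Pow(-328, -1), Add(20800, -30318)))) = Add(-145613, Mul(-1, Mul(Rational(1, 4), Rational(-1, 328), -9518))) = Add(-145613, Mul(-1, Rational(4759, 656))) = Add(-145613, Rational(-4759, 656)) = Rational(-95526887, 656)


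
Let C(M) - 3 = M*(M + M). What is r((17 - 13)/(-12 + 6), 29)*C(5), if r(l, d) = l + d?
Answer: 4505/3 ≈ 1501.7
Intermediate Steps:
r(l, d) = d + l
C(M) = 3 + 2*M² (C(M) = 3 + M*(M + M) = 3 + M*(2*M) = 3 + 2*M²)
r((17 - 13)/(-12 + 6), 29)*C(5) = (29 + (17 - 13)/(-12 + 6))*(3 + 2*5²) = (29 + 4/(-6))*(3 + 2*25) = (29 + 4*(-⅙))*(3 + 50) = (29 - ⅔)*53 = (85/3)*53 = 4505/3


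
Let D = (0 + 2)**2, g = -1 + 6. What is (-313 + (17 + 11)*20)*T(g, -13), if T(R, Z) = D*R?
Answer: 4940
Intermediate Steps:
g = 5
D = 4 (D = 2**2 = 4)
T(R, Z) = 4*R
(-313 + (17 + 11)*20)*T(g, -13) = (-313 + (17 + 11)*20)*(4*5) = (-313 + 28*20)*20 = (-313 + 560)*20 = 247*20 = 4940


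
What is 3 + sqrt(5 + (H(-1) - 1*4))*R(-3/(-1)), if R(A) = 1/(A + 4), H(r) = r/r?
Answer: 3 + sqrt(2)/7 ≈ 3.2020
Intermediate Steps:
H(r) = 1
R(A) = 1/(4 + A)
3 + sqrt(5 + (H(-1) - 1*4))*R(-3/(-1)) = 3 + sqrt(5 + (1 - 1*4))/(4 - 3/(-1)) = 3 + sqrt(5 + (1 - 4))/(4 - 3*(-1)) = 3 + sqrt(5 - 3)/(4 + 3) = 3 + sqrt(2)/7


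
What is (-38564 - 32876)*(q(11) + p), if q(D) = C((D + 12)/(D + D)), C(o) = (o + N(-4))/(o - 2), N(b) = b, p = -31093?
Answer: 46642318720/21 ≈ 2.2211e+9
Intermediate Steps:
C(o) = (-4 + o)/(-2 + o) (C(o) = (o - 4)/(o - 2) = (-4 + o)/(-2 + o))
q(D) = (-4 + (12 + D)/(2*D))/(-2 + (12 + D)/(2*D)) (q(D) = (-4 + (D + 12)/(D + D))/(-2 + (D + 12)/(D + D)) = (-4 + (12 + D)/((2*D)))/(-2 + (12 + D)/((2*D))) = (-4 + (12 + D)*(1/(2*D)))/(-2 + (12 + D)*(1/(2*D))) = (-4 + (12 + D)/(2*D))/(-2 + (12 + D)/(2*D)))
(-38564 - 32876)*(q(11) + p) = (-38564 - 32876)*((-12 + 7*11)/(3*(-4 + 11)) - 31093) = -71440*((⅓)*(-12 + 77)/7 - 31093) = -71440*((⅓)*(⅐)*65 - 31093) = -71440*(65/21 - 31093) = -71440*(-652888/21) = 46642318720/21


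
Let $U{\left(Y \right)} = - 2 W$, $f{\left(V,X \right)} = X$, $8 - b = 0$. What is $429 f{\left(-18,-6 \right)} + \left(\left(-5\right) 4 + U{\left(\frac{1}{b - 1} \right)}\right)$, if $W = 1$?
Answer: $-2596$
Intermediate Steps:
$b = 8$ ($b = 8 - 0 = 8 + 0 = 8$)
$U{\left(Y \right)} = -2$ ($U{\left(Y \right)} = \left(-2\right) 1 = -2$)
$429 f{\left(-18,-6 \right)} + \left(\left(-5\right) 4 + U{\left(\frac{1}{b - 1} \right)}\right) = 429 \left(-6\right) - 22 = -2574 - 22 = -2596$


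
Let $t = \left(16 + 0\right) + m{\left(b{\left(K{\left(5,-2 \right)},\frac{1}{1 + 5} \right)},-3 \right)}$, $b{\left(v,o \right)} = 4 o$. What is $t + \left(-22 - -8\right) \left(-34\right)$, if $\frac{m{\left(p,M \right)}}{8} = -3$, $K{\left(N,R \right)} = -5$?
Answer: $468$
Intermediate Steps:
$m{\left(p,M \right)} = -24$ ($m{\left(p,M \right)} = 8 \left(-3\right) = -24$)
$t = -8$ ($t = \left(16 + 0\right) - 24 = 16 - 24 = -8$)
$t + \left(-22 - -8\right) \left(-34\right) = -8 + \left(-22 - -8\right) \left(-34\right) = -8 + \left(-22 + 8\right) \left(-34\right) = -8 - -476 = -8 + 476 = 468$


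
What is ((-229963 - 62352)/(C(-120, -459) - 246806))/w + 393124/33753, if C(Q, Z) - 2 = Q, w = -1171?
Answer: 1994055323093/171221273316 ≈ 11.646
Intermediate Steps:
C(Q, Z) = 2 + Q
((-229963 - 62352)/(C(-120, -459) - 246806))/w + 393124/33753 = ((-229963 - 62352)/((2 - 120) - 246806))/(-1171) + 393124/33753 = -292315/(-118 - 246806)*(-1/1171) + 393124*(1/33753) = -292315/(-246924)*(-1/1171) + 393124/33753 = -292315*(-1/246924)*(-1/1171) + 393124/33753 = (15385/12996)*(-1/1171) + 393124/33753 = -15385/15218316 + 393124/33753 = 1994055323093/171221273316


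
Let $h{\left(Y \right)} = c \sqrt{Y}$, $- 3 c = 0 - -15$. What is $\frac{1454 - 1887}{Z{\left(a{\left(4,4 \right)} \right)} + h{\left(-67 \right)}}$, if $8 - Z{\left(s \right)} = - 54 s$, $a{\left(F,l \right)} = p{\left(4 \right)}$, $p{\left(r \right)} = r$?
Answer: $- \frac{96992}{51851} - \frac{2165 i \sqrt{67}}{51851} \approx -1.8706 - 0.34177 i$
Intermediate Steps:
$a{\left(F,l \right)} = 4$
$c = -5$ ($c = - \frac{0 - -15}{3} = - \frac{0 + 15}{3} = \left(- \frac{1}{3}\right) 15 = -5$)
$Z{\left(s \right)} = 8 + 54 s$ ($Z{\left(s \right)} = 8 - - 54 s = 8 + 54 s$)
$h{\left(Y \right)} = - 5 \sqrt{Y}$
$\frac{1454 - 1887}{Z{\left(a{\left(4,4 \right)} \right)} + h{\left(-67 \right)}} = \frac{1454 - 1887}{\left(8 + 54 \cdot 4\right) - 5 \sqrt{-67}} = - \frac{433}{\left(8 + 216\right) - 5 i \sqrt{67}} = - \frac{433}{224 - 5 i \sqrt{67}}$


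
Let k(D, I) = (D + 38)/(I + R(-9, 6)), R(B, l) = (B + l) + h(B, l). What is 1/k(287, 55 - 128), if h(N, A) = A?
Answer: -14/65 ≈ -0.21538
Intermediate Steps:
R(B, l) = B + 2*l (R(B, l) = (B + l) + l = B + 2*l)
k(D, I) = (38 + D)/(3 + I) (k(D, I) = (D + 38)/(I + (-9 + 2*6)) = (38 + D)/(I + (-9 + 12)) = (38 + D)/(I + 3) = (38 + D)/(3 + I))
1/k(287, 55 - 128) = 1/((38 + 287)/(3 + (55 - 128))) = 1/(325/(3 - 73)) = 1/(325/(-70)) = 1/(-1/70*325) = 1/(-65/14) = -14/65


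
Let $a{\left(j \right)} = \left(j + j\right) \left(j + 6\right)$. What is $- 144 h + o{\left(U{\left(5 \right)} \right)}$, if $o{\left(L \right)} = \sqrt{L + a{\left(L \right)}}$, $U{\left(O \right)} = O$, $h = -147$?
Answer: $21168 + \sqrt{115} \approx 21179.0$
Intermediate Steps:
$a{\left(j \right)} = 2 j \left(6 + j\right)$
$o{\left(L \right)} = \sqrt{L + 2 L \left(6 + L\right)}$
$- 144 h + o{\left(U{\left(5 \right)} \right)} = \left(-144\right) \left(-147\right) + \sqrt{5 \left(13 + 2 \cdot 5\right)} = 21168 + \sqrt{5 \left(13 + 10\right)} = 21168 + \sqrt{5 \cdot 23} = 21168 + \sqrt{115}$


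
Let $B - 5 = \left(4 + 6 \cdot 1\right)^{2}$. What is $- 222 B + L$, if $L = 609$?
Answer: $-22701$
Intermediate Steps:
$B = 105$ ($B = 5 + \left(4 + 6 \cdot 1\right)^{2} = 5 + \left(4 + 6\right)^{2} = 5 + 10^{2} = 5 + 100 = 105$)
$- 222 B + L = \left(-222\right) 105 + 609 = -23310 + 609 = -22701$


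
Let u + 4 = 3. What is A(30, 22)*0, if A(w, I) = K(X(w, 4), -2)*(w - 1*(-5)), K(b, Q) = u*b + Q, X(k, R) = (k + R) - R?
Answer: 0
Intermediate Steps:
u = -1 (u = -4 + 3 = -1)
X(k, R) = k (X(k, R) = (R + k) - R = k)
K(b, Q) = Q - b (K(b, Q) = -b + Q = Q - b)
A(w, I) = (-2 - w)*(5 + w) (A(w, I) = (-2 - w)*(w - 1*(-5)) = (-2 - w)*(w + 5) = (-2 - w)*(5 + w))
A(30, 22)*0 = ((-2 - 1*30)*(5 + 30))*0 = ((-2 - 30)*35)*0 = -32*35*0 = -1120*0 = 0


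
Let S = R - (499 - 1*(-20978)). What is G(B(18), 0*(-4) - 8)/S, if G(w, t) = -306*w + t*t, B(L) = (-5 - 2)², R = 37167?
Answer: -1493/1569 ≈ -0.95156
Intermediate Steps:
B(L) = 49 (B(L) = (-7)² = 49)
S = 15690 (S = 37167 - (499 - 1*(-20978)) = 37167 - (499 + 20978) = 37167 - 1*21477 = 37167 - 21477 = 15690)
G(w, t) = t² - 306*w (G(w, t) = -306*w + t² = t² - 306*w)
G(B(18), 0*(-4) - 8)/S = ((0*(-4) - 8)² - 306*49)/15690 = ((0 - 8)² - 14994)*(1/15690) = ((-8)² - 14994)*(1/15690) = (64 - 14994)*(1/15690) = -14930*1/15690 = -1493/1569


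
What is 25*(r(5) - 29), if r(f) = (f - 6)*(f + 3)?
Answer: -925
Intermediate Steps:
r(f) = (-6 + f)*(3 + f)
25*(r(5) - 29) = 25*((-18 + 5**2 - 3*5) - 29) = 25*((-18 + 25 - 15) - 29) = 25*(-8 - 29) = 25*(-37) = -925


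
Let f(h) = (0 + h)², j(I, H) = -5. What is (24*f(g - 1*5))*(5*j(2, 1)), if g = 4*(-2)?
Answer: -101400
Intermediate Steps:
g = -8
f(h) = h²
(24*f(g - 1*5))*(5*j(2, 1)) = (24*(-8 - 1*5)²)*(5*(-5)) = (24*(-8 - 5)²)*(-25) = (24*(-13)²)*(-25) = (24*169)*(-25) = 4056*(-25) = -101400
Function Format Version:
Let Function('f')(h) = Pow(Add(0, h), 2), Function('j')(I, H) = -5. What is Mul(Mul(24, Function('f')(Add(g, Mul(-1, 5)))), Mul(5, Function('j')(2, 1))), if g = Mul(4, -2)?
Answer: -101400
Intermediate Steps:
g = -8
Function('f')(h) = Pow(h, 2)
Mul(Mul(24, Function('f')(Add(g, Mul(-1, 5)))), Mul(5, Function('j')(2, 1))) = Mul(Mul(24, Pow(Add(-8, Mul(-1, 5)), 2)), Mul(5, -5)) = Mul(Mul(24, Pow(Add(-8, -5), 2)), -25) = Mul(Mul(24, Pow(-13, 2)), -25) = Mul(Mul(24, 169), -25) = Mul(4056, -25) = -101400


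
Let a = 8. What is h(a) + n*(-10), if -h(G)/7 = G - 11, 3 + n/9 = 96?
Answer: -8349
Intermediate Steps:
n = 837 (n = -27 + 9*96 = -27 + 864 = 837)
h(G) = 77 - 7*G (h(G) = -7*(G - 11) = -7*(-11 + G) = 77 - 7*G)
h(a) + n*(-10) = (77 - 7*8) + 837*(-10) = (77 - 56) - 8370 = 21 - 8370 = -8349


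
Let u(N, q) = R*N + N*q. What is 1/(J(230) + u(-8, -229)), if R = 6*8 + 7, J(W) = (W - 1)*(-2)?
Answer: 1/934 ≈ 0.0010707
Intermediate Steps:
J(W) = 2 - 2*W (J(W) = (-1 + W)*(-2) = 2 - 2*W)
R = 55 (R = 48 + 7 = 55)
u(N, q) = 55*N + N*q
1/(J(230) + u(-8, -229)) = 1/((2 - 2*230) - 8*(55 - 229)) = 1/((2 - 460) - 8*(-174)) = 1/(-458 + 1392) = 1/934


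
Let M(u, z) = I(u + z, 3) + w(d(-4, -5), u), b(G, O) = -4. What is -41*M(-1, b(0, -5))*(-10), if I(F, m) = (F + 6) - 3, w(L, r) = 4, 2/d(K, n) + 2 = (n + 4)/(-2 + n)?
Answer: 820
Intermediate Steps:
d(K, n) = 2/(-2 + (4 + n)/(-2 + n)) (d(K, n) = 2/(-2 + (n + 4)/(-2 + n)) = 2/(-2 + (4 + n)/(-2 + n)))
I(F, m) = 3 + F (I(F, m) = (6 + F) - 3 = 3 + F)
M(u, z) = 7 + u + z (M(u, z) = (3 + (u + z)) + 4 = (3 + u + z) + 4 = 7 + u + z)
-41*M(-1, b(0, -5))*(-10) = -41*(7 - 1 - 4)*(-10) = -41*2*(-10) = -82*(-10) = 820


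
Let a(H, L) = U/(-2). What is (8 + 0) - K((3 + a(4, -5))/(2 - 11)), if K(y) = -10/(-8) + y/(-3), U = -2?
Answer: 713/108 ≈ 6.6019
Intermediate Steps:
a(H, L) = 1 (a(H, L) = -2/(-2) = -2*(-½) = 1)
K(y) = 5/4 - y/3 (K(y) = -10*(-⅛) + y*(-⅓) = 5/4 - y/3)
(8 + 0) - K((3 + a(4, -5))/(2 - 11)) = (8 + 0) - (5/4 - (3 + 1)/(3*(2 - 11))) = 8 - (5/4 - 4/(3*(-9))) = 8 - (5/4 - 4*(-1)/(3*9)) = 8 - (5/4 - ⅓*(-4/9)) = 8 - (5/4 + 4/27) = 8 - 1*151/108 = 8 - 151/108 = 713/108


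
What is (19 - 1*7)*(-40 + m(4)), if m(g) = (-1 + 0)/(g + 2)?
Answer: -482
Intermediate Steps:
m(g) = -1/(2 + g)
(19 - 1*7)*(-40 + m(4)) = (19 - 1*7)*(-40 - 1/(2 + 4)) = (19 - 7)*(-40 - 1/6) = 12*(-40 - 1*⅙) = 12*(-40 - ⅙) = 12*(-241/6) = -482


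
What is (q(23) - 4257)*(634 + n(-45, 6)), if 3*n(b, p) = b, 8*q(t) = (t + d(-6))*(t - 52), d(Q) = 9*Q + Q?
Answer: -20416477/8 ≈ -2.5521e+6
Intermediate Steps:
d(Q) = 10*Q
q(t) = (-60 + t)*(-52 + t)/8 (q(t) = ((t + 10*(-6))*(t - 52))/8 = ((t - 60)*(-52 + t))/8 = ((-60 + t)*(-52 + t))/8 = (-60 + t)*(-52 + t)/8)
n(b, p) = b/3
(q(23) - 4257)*(634 + n(-45, 6)) = ((390 - 14*23 + (1/8)*23**2) - 4257)*(634 + (1/3)*(-45)) = ((390 - 322 + (1/8)*529) - 4257)*(634 - 15) = ((390 - 322 + 529/8) - 4257)*619 = (1073/8 - 4257)*619 = -32983/8*619 = -20416477/8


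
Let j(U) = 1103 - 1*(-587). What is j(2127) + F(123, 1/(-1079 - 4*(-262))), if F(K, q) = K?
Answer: 1813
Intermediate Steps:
j(U) = 1690 (j(U) = 1103 + 587 = 1690)
j(2127) + F(123, 1/(-1079 - 4*(-262))) = 1690 + 123 = 1813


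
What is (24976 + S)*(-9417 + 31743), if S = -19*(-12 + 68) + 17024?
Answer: 913937136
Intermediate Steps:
S = 15960 (S = -19*56 + 17024 = -1064 + 17024 = 15960)
(24976 + S)*(-9417 + 31743) = (24976 + 15960)*(-9417 + 31743) = 40936*22326 = 913937136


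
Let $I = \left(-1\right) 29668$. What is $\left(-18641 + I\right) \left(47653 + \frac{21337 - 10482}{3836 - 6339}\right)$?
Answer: $- \frac{5761553754636}{2503} \approx -2.3019 \cdot 10^{9}$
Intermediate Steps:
$I = -29668$
$\left(-18641 + I\right) \left(47653 + \frac{21337 - 10482}{3836 - 6339}\right) = \left(-18641 - 29668\right) \left(47653 + \frac{21337 - 10482}{3836 - 6339}\right) = - 48309 \left(47653 + \frac{10855}{-2503}\right) = - 48309 \left(47653 + 10855 \left(- \frac{1}{2503}\right)\right) = - 48309 \left(47653 - \frac{10855}{2503}\right) = \left(-48309\right) \frac{119264604}{2503} = - \frac{5761553754636}{2503}$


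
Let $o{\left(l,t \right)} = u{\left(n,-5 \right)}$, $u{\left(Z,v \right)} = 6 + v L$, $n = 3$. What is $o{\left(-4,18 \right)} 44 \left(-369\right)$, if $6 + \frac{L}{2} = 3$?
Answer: $-584496$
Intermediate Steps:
$L = -6$ ($L = -12 + 2 \cdot 3 = -12 + 6 = -6$)
$u{\left(Z,v \right)} = 6 - 6 v$ ($u{\left(Z,v \right)} = 6 + v \left(-6\right) = 6 - 6 v$)
$o{\left(l,t \right)} = 36$ ($o{\left(l,t \right)} = 6 - -30 = 6 + 30 = 36$)
$o{\left(-4,18 \right)} 44 \left(-369\right) = 36 \cdot 44 \left(-369\right) = 36 \left(-16236\right) = -584496$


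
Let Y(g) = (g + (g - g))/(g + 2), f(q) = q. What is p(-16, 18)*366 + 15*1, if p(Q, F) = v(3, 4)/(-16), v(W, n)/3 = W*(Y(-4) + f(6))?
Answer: -1632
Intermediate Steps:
Y(g) = g/(2 + g) (Y(g) = (g + 0)/(2 + g) = g/(2 + g))
v(W, n) = 24*W (v(W, n) = 3*(W*(-4/(2 - 4) + 6)) = 3*(W*(-4/(-2) + 6)) = 3*(W*(-4*(-½) + 6)) = 3*(W*(2 + 6)) = 3*(W*8) = 3*(8*W) = 24*W)
p(Q, F) = -9/2 (p(Q, F) = (24*3)/(-16) = 72*(-1/16) = -9/2)
p(-16, 18)*366 + 15*1 = -9/2*366 + 15*1 = -1647 + 15 = -1632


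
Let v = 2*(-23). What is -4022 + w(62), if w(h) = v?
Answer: -4068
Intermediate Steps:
v = -46
w(h) = -46
-4022 + w(62) = -4022 - 46 = -4068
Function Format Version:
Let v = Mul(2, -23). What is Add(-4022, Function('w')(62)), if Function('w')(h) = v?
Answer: -4068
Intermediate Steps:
v = -46
Function('w')(h) = -46
Add(-4022, Function('w')(62)) = Add(-4022, -46) = -4068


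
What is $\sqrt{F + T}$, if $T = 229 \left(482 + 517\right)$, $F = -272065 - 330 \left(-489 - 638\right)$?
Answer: $2 \sqrt{82154} \approx 573.25$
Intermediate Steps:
$F = 99845$ ($F = -272065 - -371910 = -272065 + 371910 = 99845$)
$T = 228771$ ($T = 229 \cdot 999 = 228771$)
$\sqrt{F + T} = \sqrt{99845 + 228771} = \sqrt{328616} = 2 \sqrt{82154}$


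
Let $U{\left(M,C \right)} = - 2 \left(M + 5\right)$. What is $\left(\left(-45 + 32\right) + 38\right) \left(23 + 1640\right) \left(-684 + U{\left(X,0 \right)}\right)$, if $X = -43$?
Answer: $-25277600$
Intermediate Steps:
$U{\left(M,C \right)} = -10 - 2 M$ ($U{\left(M,C \right)} = - 2 \left(5 + M\right) = -10 - 2 M$)
$\left(\left(-45 + 32\right) + 38\right) \left(23 + 1640\right) \left(-684 + U{\left(X,0 \right)}\right) = \left(\left(-45 + 32\right) + 38\right) \left(23 + 1640\right) \left(-684 - -76\right) = \left(-13 + 38\right) 1663 \left(-684 + \left(-10 + 86\right)\right) = 25 \cdot 1663 \left(-684 + 76\right) = 25 \cdot 1663 \left(-608\right) = 25 \left(-1011104\right) = -25277600$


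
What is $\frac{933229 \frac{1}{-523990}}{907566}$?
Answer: $- \frac{84839}{43232318940} \approx -1.9624 \cdot 10^{-6}$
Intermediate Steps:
$\frac{933229 \frac{1}{-523990}}{907566} = 933229 \left(- \frac{1}{523990}\right) \frac{1}{907566} = \left(- \frac{933229}{523990}\right) \frac{1}{907566} = - \frac{84839}{43232318940}$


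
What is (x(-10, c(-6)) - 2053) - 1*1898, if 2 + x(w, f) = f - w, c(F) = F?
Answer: -3949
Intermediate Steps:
x(w, f) = -2 + f - w (x(w, f) = -2 + (f - w) = -2 + f - w)
(x(-10, c(-6)) - 2053) - 1*1898 = ((-2 - 6 - 1*(-10)) - 2053) - 1*1898 = ((-2 - 6 + 10) - 2053) - 1898 = (2 - 2053) - 1898 = -2051 - 1898 = -3949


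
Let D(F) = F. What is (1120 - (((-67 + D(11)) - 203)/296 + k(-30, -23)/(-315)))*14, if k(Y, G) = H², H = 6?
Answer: 313877/20 ≈ 15694.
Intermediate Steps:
k(Y, G) = 36 (k(Y, G) = 6² = 36)
(1120 - (((-67 + D(11)) - 203)/296 + k(-30, -23)/(-315)))*14 = (1120 - (((-67 + 11) - 203)/296 + 36/(-315)))*14 = (1120 - ((-56 - 203)*(1/296) + 36*(-1/315)))*14 = (1120 - (-259*1/296 - 4/35))*14 = (1120 - (-7/8 - 4/35))*14 = (1120 - 1*(-277/280))*14 = (1120 + 277/280)*14 = (313877/280)*14 = 313877/20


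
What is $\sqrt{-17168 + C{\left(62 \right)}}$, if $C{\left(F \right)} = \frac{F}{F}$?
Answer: $i \sqrt{17167} \approx 131.02 i$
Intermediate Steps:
$C{\left(F \right)} = 1$
$\sqrt{-17168 + C{\left(62 \right)}} = \sqrt{-17168 + 1} = \sqrt{-17167} = i \sqrt{17167}$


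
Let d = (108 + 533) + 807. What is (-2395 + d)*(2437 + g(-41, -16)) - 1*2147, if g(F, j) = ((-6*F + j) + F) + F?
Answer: -2450142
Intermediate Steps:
g(F, j) = j - 4*F (g(F, j) = ((j - 6*F) + F) + F = (j - 5*F) + F = j - 4*F)
d = 1448 (d = 641 + 807 = 1448)
(-2395 + d)*(2437 + g(-41, -16)) - 1*2147 = (-2395 + 1448)*(2437 + (-16 - 4*(-41))) - 1*2147 = -947*(2437 + (-16 + 164)) - 2147 = -947*(2437 + 148) - 2147 = -947*2585 - 2147 = -2447995 - 2147 = -2450142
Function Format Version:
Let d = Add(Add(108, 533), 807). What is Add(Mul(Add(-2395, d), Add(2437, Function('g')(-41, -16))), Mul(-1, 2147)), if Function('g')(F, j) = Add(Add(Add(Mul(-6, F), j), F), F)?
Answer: -2450142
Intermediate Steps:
Function('g')(F, j) = Add(j, Mul(-4, F)) (Function('g')(F, j) = Add(Add(Add(j, Mul(-6, F)), F), F) = Add(Add(j, Mul(-5, F)), F) = Add(j, Mul(-4, F)))
d = 1448 (d = Add(641, 807) = 1448)
Add(Mul(Add(-2395, d), Add(2437, Function('g')(-41, -16))), Mul(-1, 2147)) = Add(Mul(Add(-2395, 1448), Add(2437, Add(-16, Mul(-4, -41)))), Mul(-1, 2147)) = Add(Mul(-947, Add(2437, Add(-16, 164))), -2147) = Add(Mul(-947, Add(2437, 148)), -2147) = Add(Mul(-947, 2585), -2147) = Add(-2447995, -2147) = -2450142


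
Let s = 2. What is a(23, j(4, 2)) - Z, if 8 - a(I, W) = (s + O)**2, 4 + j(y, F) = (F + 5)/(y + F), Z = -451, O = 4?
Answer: 423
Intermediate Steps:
j(y, F) = -4 + (5 + F)/(F + y) (j(y, F) = -4 + (F + 5)/(y + F) = -4 + (5 + F)/(F + y))
a(I, W) = -28 (a(I, W) = 8 - (2 + 4)**2 = 8 - 1*6**2 = 8 - 1*36 = 8 - 36 = -28)
a(23, j(4, 2)) - Z = -28 - 1*(-451) = -28 + 451 = 423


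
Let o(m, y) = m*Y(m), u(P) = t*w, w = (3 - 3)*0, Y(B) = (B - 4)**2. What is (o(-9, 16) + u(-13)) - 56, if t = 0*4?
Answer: -1577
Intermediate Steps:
Y(B) = (-4 + B)**2
t = 0
w = 0 (w = 0*0 = 0)
u(P) = 0 (u(P) = 0*0 = 0)
o(m, y) = m*(-4 + m)**2
(o(-9, 16) + u(-13)) - 56 = (-9*(-4 - 9)**2 + 0) - 56 = (-9*(-13)**2 + 0) - 56 = (-9*169 + 0) - 56 = (-1521 + 0) - 56 = -1521 - 56 = -1577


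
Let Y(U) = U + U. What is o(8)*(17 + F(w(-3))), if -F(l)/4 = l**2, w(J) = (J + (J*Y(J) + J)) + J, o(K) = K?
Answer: -2456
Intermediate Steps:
Y(U) = 2*U
w(J) = 2*J**2 + 3*J (w(J) = (J + (J*(2*J) + J)) + J = (J + (2*J**2 + J)) + J = (J + (J + 2*J**2)) + J = (2*J + 2*J**2) + J = 2*J**2 + 3*J)
F(l) = -4*l**2
o(8)*(17 + F(w(-3))) = 8*(17 - 4*9*(3 + 2*(-3))**2) = 8*(17 - 4*9*(3 - 6)**2) = 8*(17 - 4*(-3*(-3))**2) = 8*(17 - 4*9**2) = 8*(17 - 4*81) = 8*(17 - 324) = 8*(-307) = -2456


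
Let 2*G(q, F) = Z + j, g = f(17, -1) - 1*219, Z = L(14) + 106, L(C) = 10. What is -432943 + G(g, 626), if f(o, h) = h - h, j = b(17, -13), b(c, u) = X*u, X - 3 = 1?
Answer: -432911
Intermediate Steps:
X = 4 (X = 3 + 1 = 4)
b(c, u) = 4*u
j = -52 (j = 4*(-13) = -52)
f(o, h) = 0
Z = 116 (Z = 10 + 106 = 116)
g = -219 (g = 0 - 1*219 = 0 - 219 = -219)
G(q, F) = 32 (G(q, F) = (116 - 52)/2 = (½)*64 = 32)
-432943 + G(g, 626) = -432943 + 32 = -432911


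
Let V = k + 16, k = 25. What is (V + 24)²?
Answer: 4225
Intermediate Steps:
V = 41 (V = 25 + 16 = 41)
(V + 24)² = (41 + 24)² = 65² = 4225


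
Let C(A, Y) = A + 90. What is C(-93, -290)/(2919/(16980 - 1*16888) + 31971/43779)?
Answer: -4027668/43577411 ≈ -0.092426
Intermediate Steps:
C(A, Y) = 90 + A
C(-93, -290)/(2919/(16980 - 1*16888) + 31971/43779) = (90 - 93)/(2919/(16980 - 1*16888) + 31971/43779) = -3/(2919/(16980 - 16888) + 31971*(1/43779)) = -3/(2919/92 + 10657/14593) = -3/43577411/1342556 = -3*1342556/43577411 = -4027668/43577411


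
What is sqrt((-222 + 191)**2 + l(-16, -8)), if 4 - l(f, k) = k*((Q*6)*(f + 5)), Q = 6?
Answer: I*sqrt(2203) ≈ 46.936*I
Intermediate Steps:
l(f, k) = 4 - k*(180 + 36*f) (l(f, k) = 4 - k*(6*6)*(f + 5) = 4 - k*36*(5 + f) = 4 - k*(180 + 36*f))
sqrt((-222 + 191)**2 + l(-16, -8)) = sqrt((-222 + 191)**2 + (4 - 180*(-8) - 36*(-16)*(-8))) = sqrt((-31)**2 + (4 + 1440 - 4608)) = sqrt(961 - 3164) = sqrt(-2203) = I*sqrt(2203)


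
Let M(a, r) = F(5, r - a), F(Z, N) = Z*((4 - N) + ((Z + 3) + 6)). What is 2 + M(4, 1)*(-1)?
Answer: -103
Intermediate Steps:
F(Z, N) = Z*(13 + Z - N) (F(Z, N) = Z*((4 - N) + ((3 + Z) + 6)) = Z*((4 - N) + (9 + Z)) = Z*(13 + Z - N))
M(a, r) = 90 - 5*r + 5*a (M(a, r) = 5*(13 + 5 - (r - a)) = 5*(13 + 5 + (a - r)) = 5*(18 + a - r) = 90 - 5*r + 5*a)
2 + M(4, 1)*(-1) = 2 + (90 - 5*1 + 5*4)*(-1) = 2 + (90 - 5 + 20)*(-1) = 2 + 105*(-1) = 2 - 105 = -103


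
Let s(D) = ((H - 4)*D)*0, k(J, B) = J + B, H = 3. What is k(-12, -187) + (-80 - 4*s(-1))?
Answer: -279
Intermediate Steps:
k(J, B) = B + J
s(D) = 0 (s(D) = ((3 - 4)*D)*0 = -D*0 = 0)
k(-12, -187) + (-80 - 4*s(-1)) = (-187 - 12) + (-80 - 4*0) = -199 + (-80 + 0) = -199 - 80 = -279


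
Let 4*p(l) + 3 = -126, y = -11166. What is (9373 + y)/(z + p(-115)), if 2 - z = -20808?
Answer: -7172/83111 ≈ -0.086294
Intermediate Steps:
z = 20810 (z = 2 - 1*(-20808) = 2 + 20808 = 20810)
p(l) = -129/4 (p(l) = -3/4 + (1/4)*(-126) = -3/4 - 63/2 = -129/4)
(9373 + y)/(z + p(-115)) = (9373 - 11166)/(20810 - 129/4) = -1793/83111/4 = -1793*4/83111 = -7172/83111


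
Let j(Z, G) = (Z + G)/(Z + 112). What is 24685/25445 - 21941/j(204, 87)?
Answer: -35282412017/1480899 ≈ -23825.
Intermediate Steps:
j(Z, G) = (G + Z)/(112 + Z)
24685/25445 - 21941/j(204, 87) = 24685/25445 - 21941*(112 + 204)/(87 + 204) = 24685*(1/25445) - 21941/(291/316) = 4937/5089 - 21941/((1/316)*291) = 4937/5089 - 21941/291/316 = 4937/5089 - 21941*316/291 = 4937/5089 - 6933356/291 = -35282412017/1480899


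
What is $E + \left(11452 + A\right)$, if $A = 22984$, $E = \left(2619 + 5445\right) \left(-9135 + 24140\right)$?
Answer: $121034756$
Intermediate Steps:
$E = 121000320$ ($E = 8064 \cdot 15005 = 121000320$)
$E + \left(11452 + A\right) = 121000320 + \left(11452 + 22984\right) = 121000320 + 34436 = 121034756$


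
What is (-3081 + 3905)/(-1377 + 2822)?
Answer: 824/1445 ≈ 0.57024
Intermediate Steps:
(-3081 + 3905)/(-1377 + 2822) = 824/1445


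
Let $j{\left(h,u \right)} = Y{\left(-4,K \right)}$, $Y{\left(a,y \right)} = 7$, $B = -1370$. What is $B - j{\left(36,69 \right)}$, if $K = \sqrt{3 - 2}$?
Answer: $-1377$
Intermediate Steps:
$K = 1$ ($K = \sqrt{1} = 1$)
$j{\left(h,u \right)} = 7$
$B - j{\left(36,69 \right)} = -1370 - 7 = -1377$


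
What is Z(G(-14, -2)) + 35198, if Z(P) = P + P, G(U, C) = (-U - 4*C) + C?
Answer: 35238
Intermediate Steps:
G(U, C) = -U - 3*C
Z(P) = 2*P
Z(G(-14, -2)) + 35198 = 2*(-1*(-14) - 3*(-2)) + 35198 = 2*(14 + 6) + 35198 = 2*20 + 35198 = 40 + 35198 = 35238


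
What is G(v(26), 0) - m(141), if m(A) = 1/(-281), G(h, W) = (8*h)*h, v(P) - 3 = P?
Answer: 1890569/281 ≈ 6728.0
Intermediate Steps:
v(P) = 3 + P
G(h, W) = 8*h**2
m(A) = -1/281
G(v(26), 0) - m(141) = 8*(3 + 26)**2 - 1*(-1/281) = 8*29**2 + 1/281 = 8*841 + 1/281 = 6728 + 1/281 = 1890569/281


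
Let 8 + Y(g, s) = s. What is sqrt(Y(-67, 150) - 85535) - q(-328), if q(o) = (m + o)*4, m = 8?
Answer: 1280 + I*sqrt(85393) ≈ 1280.0 + 292.22*I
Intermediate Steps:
Y(g, s) = -8 + s
q(o) = 32 + 4*o (q(o) = (8 + o)*4 = 32 + 4*o)
sqrt(Y(-67, 150) - 85535) - q(-328) = sqrt((-8 + 150) - 85535) - (32 + 4*(-328)) = sqrt(142 - 85535) - (32 - 1312) = sqrt(-85393) - 1*(-1280) = I*sqrt(85393) + 1280 = 1280 + I*sqrt(85393)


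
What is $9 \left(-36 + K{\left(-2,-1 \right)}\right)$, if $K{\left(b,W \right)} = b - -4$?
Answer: $-306$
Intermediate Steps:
$K{\left(b,W \right)} = 4 + b$ ($K{\left(b,W \right)} = b + 4 = 4 + b$)
$9 \left(-36 + K{\left(-2,-1 \right)}\right) = 9 \left(-36 + \left(4 - 2\right)\right) = 9 \left(-36 + 2\right) = 9 \left(-34\right) = -306$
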